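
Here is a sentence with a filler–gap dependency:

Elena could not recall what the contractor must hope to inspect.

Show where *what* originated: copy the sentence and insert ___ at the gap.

Elena could not recall what the contractor must hope to inspect ___.

Pre-movement form: The contractor must hope to inspect what.
'what' is the direct object of 'inspect'. The gap is right after 'inspect'.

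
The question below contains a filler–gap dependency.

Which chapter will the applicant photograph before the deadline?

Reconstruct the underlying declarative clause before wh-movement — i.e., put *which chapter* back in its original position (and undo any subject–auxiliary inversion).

The applicant will photograph which chapter before the deadline.

'which chapter' functions as the direct object of 'photograph'. It moves to the left edge, and the trace sits right after 'photograph':
Which chapter will the applicant photograph ___ before the deadline?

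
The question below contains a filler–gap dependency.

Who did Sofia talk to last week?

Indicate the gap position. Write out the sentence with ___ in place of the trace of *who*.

Pre-movement form: Sofia did talk to who last week.
'who' functions as the object of the preposition 'to'. The gap is right after 'to'.

Who did Sofia talk to ___ last week?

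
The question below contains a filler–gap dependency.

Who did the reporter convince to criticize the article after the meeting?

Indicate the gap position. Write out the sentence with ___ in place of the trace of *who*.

Who did the reporter convince ___ to criticize the article after the meeting?

Pre-movement form: The reporter did convince who to criticize the article after the meeting.
The filler 'who' is interpreted as the direct object of 'convince'. The gap is right after 'convince'.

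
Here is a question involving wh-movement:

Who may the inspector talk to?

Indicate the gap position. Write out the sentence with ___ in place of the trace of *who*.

Who may the inspector talk to ___?

Before movement: The inspector may talk to who.
The filler 'who' is interpreted as the object of the preposition 'to'. The gap is right after 'to'.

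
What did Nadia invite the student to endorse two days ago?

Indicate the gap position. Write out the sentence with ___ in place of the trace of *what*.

What did Nadia invite the student to endorse ___ two days ago?

Underlying clause: Nadia did invite the student to endorse what two days ago.
'what' is the direct object of 'endorse'. The gap is right after 'endorse'.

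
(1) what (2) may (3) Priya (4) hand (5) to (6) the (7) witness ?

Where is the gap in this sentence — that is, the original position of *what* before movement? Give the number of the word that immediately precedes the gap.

In situ: Priya may hand what to the witness.
'what' is the direct object of 'hand'. Wh-movement fronts it, leaving a gap right after 'hand':
What may Priya hand ___ to the witness?
'hand' is word 4.

4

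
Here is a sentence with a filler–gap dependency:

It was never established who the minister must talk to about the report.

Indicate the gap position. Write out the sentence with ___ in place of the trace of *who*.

In situ: The minister must talk to who about the report.
The filler 'who' is interpreted as the object of the preposition 'to'. The gap is right after 'to'.

It was never established who the minister must talk to ___ about the report.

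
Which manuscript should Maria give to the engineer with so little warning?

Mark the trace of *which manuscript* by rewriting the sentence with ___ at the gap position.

Before movement: Maria should give which manuscript to the engineer with so little warning.
'which manuscript' functions as the direct object of 'give'. The gap is right after 'give'.

Which manuscript should Maria give ___ to the engineer with so little warning?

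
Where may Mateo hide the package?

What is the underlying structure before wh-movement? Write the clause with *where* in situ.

Mateo may hide the package where.

'where' is the locative complement of 'hide'. Wh-movement fronts it, leaving a gap right after 'package':
Where may Mateo hide the package ___?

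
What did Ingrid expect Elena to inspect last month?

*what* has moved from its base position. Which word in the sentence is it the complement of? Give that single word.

Pre-movement form: Ingrid did expect Elena to inspect what last month.
'what' functions as the direct object of 'inspect'. Wh-movement fronts it, leaving a gap right after 'inspect':
What did Ingrid expect Elena to inspect ___ last month?

inspect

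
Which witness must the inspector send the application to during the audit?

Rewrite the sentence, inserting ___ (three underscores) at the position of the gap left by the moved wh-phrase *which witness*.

Which witness must the inspector send the application to ___ during the audit?

In situ: The inspector must send the application to which witness during the audit.
The filler 'which witness' is interpreted as the object of the preposition 'to' (recipient of 'send'). The gap is right after 'to'.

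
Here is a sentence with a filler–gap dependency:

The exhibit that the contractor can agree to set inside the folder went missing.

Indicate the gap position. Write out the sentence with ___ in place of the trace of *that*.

The exhibit that the contractor can agree to set ___ inside the folder went missing.

'that' is the direct object of 'set'. The gap is right after 'set'.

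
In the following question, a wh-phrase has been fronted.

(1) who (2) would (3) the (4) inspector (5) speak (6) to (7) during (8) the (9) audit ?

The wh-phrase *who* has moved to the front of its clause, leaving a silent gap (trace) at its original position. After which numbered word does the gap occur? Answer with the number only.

In situ: The inspector would speak to who during the audit.
'who' functions as the object of the preposition 'to'. Fronting leaves a gap immediately after 'to':
Who would the inspector speak to ___ during the audit?
'to' is word 6.

6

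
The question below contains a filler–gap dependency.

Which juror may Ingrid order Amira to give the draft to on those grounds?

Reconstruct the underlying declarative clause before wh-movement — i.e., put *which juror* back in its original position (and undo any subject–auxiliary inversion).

'which juror' functions as the object of the preposition 'to' (recipient of 'give'). Fronting leaves a gap immediately after 'to':
Which juror may Ingrid order Amira to give the draft to ___ on those grounds?

Ingrid may order Amira to give the draft to which juror on those grounds.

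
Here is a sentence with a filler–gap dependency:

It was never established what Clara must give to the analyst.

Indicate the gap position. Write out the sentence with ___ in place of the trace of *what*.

It was never established what Clara must give ___ to the analyst.

Before movement: Clara must give what to the analyst.
'what' functions as the direct object of 'give'. The gap is right after 'give'.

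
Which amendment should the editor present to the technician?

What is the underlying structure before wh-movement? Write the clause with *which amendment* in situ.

The filler 'which amendment' is interpreted as the direct object of 'present'. Wh-movement fronts it, leaving a gap right after 'present':
Which amendment should the editor present ___ to the technician?

The editor should present which amendment to the technician.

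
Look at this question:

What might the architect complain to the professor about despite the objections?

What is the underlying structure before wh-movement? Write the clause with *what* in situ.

'what' functions as the object of the preposition 'about'. Wh-movement fronts it, leaving a gap right after 'about':
What might the architect complain to the professor about ___ despite the objections?

The architect might complain to the professor about what despite the objections.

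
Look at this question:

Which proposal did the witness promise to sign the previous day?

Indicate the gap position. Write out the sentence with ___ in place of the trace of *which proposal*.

Which proposal did the witness promise to sign ___ the previous day?

Pre-movement form: The witness did promise to sign which proposal the previous day.
The filler 'which proposal' is interpreted as the direct object of 'sign'. The gap is right after 'sign'.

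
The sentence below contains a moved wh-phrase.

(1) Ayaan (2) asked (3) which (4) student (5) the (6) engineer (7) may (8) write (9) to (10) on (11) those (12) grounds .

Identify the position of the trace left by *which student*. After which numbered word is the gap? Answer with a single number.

Before movement: The engineer may write to which student on those grounds.
The filler 'which student' is interpreted as the object of the preposition 'to'. Wh-movement fronts it, leaving a gap right after 'to':
Ayaan asked which student the engineer may write to ___ on those grounds.
'to' is word 9.

9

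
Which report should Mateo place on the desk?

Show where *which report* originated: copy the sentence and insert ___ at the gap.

Underlying clause: Mateo should place which report on the desk.
'which report' is the direct object of 'place'. The gap is right after 'place'.

Which report should Mateo place ___ on the desk?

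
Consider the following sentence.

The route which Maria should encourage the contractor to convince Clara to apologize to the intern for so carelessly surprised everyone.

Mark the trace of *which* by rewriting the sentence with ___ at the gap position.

The route which Maria should encourage the contractor to convince Clara to apologize to the intern for ___ so carelessly surprised everyone.

The filler 'which' is interpreted as the object of the preposition 'for'. The gap is right after 'for'.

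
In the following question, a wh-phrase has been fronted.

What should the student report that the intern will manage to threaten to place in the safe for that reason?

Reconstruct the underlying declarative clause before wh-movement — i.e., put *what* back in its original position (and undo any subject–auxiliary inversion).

The student should report that the intern will manage to threaten to place what in the safe for that reason.

'what' is the direct object of 'place'. Fronting leaves a gap immediately after 'place':
What should the student report that the intern will manage to threaten to place ___ in the safe for that reason?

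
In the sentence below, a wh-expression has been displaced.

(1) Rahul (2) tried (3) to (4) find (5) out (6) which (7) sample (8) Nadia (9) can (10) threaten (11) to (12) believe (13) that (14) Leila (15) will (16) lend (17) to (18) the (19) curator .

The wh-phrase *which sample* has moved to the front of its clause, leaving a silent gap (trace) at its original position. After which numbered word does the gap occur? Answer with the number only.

16

Underlying clause: Nadia can threaten to believe that Leila will lend which sample to the curator.
'which sample' is the direct object of 'lend'. Fronting leaves a gap immediately after 'lend':
Rahul tried to find out which sample Nadia can threaten to believe that Leila will lend ___ to the curator.
'lend' is word 16.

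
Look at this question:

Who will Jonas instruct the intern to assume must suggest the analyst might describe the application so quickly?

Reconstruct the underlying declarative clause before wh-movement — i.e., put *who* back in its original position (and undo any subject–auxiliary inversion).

Jonas will instruct the intern to assume who must suggest the analyst might describe the application so quickly.

The filler 'who' is interpreted as the subject of the clause embedded under 'assume'. Fronting leaves a gap immediately after 'assume':
Who will Jonas instruct the intern to assume ___ must suggest the analyst might describe the application so quickly?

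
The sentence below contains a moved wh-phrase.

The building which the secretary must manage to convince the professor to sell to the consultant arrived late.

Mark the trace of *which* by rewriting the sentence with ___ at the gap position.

The building which the secretary must manage to convince the professor to sell ___ to the consultant arrived late.

The filler 'which' is interpreted as the direct object of 'sell'. The gap is right after 'sell'.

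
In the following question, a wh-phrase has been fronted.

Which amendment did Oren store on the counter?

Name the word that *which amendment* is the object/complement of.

In situ: Oren did store which amendment on the counter.
'which amendment' is the direct object of 'store'. It moves to the left edge, and the trace sits right after 'store':
Which amendment did Oren store ___ on the counter?

store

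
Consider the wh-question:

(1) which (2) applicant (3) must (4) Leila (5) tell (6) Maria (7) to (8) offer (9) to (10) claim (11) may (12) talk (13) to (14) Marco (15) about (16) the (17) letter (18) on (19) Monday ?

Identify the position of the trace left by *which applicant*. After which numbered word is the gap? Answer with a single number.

10

Before movement: Leila must tell Maria to offer to claim which applicant may talk to Marco about the letter on Monday.
The filler 'which applicant' is interpreted as the subject of the clause embedded under 'claim'. Wh-movement fronts it, leaving a gap right after 'claim':
Which applicant must Leila tell Maria to offer to claim ___ may talk to Marco about the letter on Monday?
'claim' is word 10.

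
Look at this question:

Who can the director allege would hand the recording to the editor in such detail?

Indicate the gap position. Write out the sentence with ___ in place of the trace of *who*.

Who can the director allege ___ would hand the recording to the editor in such detail?

Pre-movement form: The director can allege who would hand the recording to the editor in such detail.
The filler 'who' is interpreted as the subject of the clause embedded under 'allege'. The gap is right after 'allege'.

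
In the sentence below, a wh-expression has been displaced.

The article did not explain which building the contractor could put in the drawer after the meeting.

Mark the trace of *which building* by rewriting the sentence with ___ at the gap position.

The article did not explain which building the contractor could put ___ in the drawer after the meeting.

Pre-movement form: The contractor could put which building in the drawer after the meeting.
'which building' functions as the direct object of 'put'. The gap is right after 'put'.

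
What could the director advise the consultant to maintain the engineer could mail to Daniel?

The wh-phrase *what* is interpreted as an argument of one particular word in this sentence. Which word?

In situ: The director could advise the consultant to maintain the engineer could mail what to Daniel.
The filler 'what' is interpreted as the direct object of 'mail'. Fronting leaves a gap immediately after 'mail':
What could the director advise the consultant to maintain the engineer could mail ___ to Daniel?

mail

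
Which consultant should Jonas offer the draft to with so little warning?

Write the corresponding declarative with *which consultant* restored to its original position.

Jonas should offer the draft to which consultant with so little warning.

The filler 'which consultant' is interpreted as the object of the preposition 'to' (recipient of 'offer'). Fronting leaves a gap immediately after 'to':
Which consultant should Jonas offer the draft to ___ with so little warning?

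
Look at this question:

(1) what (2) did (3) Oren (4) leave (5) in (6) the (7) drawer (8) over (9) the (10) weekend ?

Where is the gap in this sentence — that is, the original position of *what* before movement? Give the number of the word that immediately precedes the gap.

4

Underlying clause: Oren did leave what in the drawer over the weekend.
'what' is the direct object of 'leave'. Wh-movement fronts it, leaving a gap right after 'leave':
What did Oren leave ___ in the drawer over the weekend?
'leave' is word 4.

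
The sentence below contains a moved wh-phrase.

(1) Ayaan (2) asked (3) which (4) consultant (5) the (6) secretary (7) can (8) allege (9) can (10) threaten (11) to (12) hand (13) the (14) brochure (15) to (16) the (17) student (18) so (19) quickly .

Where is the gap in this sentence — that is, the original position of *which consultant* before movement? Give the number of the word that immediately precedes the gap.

8

Before movement: The secretary can allege which consultant can threaten to hand the brochure to the student so quickly.
'which consultant' functions as the subject of the clause embedded under 'allege'. It moves to the left edge, and the trace sits right after 'allege':
Ayaan asked which consultant the secretary can allege ___ can threaten to hand the brochure to the student so quickly.
'allege' is word 8.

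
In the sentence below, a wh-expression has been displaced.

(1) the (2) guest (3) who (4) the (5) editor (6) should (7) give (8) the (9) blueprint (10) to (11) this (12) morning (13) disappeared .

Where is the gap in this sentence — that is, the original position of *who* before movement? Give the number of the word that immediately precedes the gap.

The filler 'who' is interpreted as the object of the preposition 'to' (recipient of 'give'). Wh-movement fronts it, leaving a gap right after 'to':
The guest who the editor should give the blueprint to ___ this morning disappeared.
'to' is word 10.

10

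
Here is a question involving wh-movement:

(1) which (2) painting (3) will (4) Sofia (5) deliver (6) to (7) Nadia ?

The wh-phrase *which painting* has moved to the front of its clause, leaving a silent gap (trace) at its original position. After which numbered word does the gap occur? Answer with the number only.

5

In situ: Sofia will deliver which painting to Nadia.
The filler 'which painting' is interpreted as the direct object of 'deliver'. Wh-movement fronts it, leaving a gap right after 'deliver':
Which painting will Sofia deliver ___ to Nadia?
'deliver' is word 5.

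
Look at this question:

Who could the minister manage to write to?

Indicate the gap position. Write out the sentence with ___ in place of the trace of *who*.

Pre-movement form: The minister could manage to write to who.
The filler 'who' is interpreted as the object of the preposition 'to'. The gap is right after 'to'.

Who could the minister manage to write to ___?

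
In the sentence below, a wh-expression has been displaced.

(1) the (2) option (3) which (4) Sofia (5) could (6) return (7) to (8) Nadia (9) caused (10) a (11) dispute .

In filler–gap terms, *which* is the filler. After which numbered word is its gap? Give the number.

The filler 'which' is interpreted as the direct object of 'return'. Fronting leaves a gap immediately after 'return':
The option which Sofia could return ___ to Nadia caused a dispute.
'return' is word 6.

6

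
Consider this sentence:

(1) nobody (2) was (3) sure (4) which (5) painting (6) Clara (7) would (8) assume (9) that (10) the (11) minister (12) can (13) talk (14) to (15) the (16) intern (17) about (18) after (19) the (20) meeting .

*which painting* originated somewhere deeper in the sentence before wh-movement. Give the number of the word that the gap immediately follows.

17

Pre-movement form: Clara would assume that the minister can talk to the intern about which painting after the meeting.
The filler 'which painting' is interpreted as the object of the preposition 'about'. It moves to the left edge, and the trace sits right after 'about':
Nobody was sure which painting Clara would assume that the minister can talk to the intern about ___ after the meeting.
'about' is word 17.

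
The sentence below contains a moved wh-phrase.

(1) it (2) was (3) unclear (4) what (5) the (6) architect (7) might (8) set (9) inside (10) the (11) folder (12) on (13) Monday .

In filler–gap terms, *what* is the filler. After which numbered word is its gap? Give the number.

Before movement: The architect might set what inside the folder on Monday.
'what' functions as the direct object of 'set'. It moves to the left edge, and the trace sits right after 'set':
It was unclear what the architect might set ___ inside the folder on Monday.
'set' is word 8.

8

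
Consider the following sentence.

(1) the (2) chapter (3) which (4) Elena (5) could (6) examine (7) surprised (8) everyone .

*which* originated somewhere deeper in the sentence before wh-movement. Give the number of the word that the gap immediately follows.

6

The filler 'which' is interpreted as the direct object of 'examine'. Fronting leaves a gap immediately after 'examine':
The chapter which Elena could examine ___ surprised everyone.
'examine' is word 6.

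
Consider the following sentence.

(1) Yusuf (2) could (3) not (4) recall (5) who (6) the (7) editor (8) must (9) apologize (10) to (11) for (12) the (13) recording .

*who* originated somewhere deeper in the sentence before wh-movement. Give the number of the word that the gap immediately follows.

Pre-movement form: The editor must apologize to who for the recording.
'who' functions as the object of the preposition 'to'. It moves to the left edge, and the trace sits right after 'to':
Yusuf could not recall who the editor must apologize to ___ for the recording.
'to' is word 10.

10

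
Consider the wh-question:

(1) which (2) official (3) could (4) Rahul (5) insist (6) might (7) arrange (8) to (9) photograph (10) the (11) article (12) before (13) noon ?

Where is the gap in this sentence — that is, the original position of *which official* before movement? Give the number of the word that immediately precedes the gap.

5

In situ: Rahul could insist which official might arrange to photograph the article before noon.
The filler 'which official' is interpreted as the subject of the clause embedded under 'insist'. Fronting leaves a gap immediately after 'insist':
Which official could Rahul insist ___ might arrange to photograph the article before noon?
'insist' is word 5.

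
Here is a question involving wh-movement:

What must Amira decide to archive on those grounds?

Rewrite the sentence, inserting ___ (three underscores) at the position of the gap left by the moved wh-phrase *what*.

In situ: Amira must decide to archive what on those grounds.
The filler 'what' is interpreted as the direct object of 'archive'. The gap is right after 'archive'.

What must Amira decide to archive ___ on those grounds?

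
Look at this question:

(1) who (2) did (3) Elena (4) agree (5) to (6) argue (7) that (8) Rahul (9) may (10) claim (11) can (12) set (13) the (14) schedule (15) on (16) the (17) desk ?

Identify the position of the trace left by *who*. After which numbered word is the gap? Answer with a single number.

10

In situ: Elena did agree to argue that Rahul may claim who can set the schedule on the desk.
'who' is the subject of the clause embedded under 'claim'. Wh-movement fronts it, leaving a gap right after 'claim':
Who did Elena agree to argue that Rahul may claim ___ can set the schedule on the desk?
'claim' is word 10.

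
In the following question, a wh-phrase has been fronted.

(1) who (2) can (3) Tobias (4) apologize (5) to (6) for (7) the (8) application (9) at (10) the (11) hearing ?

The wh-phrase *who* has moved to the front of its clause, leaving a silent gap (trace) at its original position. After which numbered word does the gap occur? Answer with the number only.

5

Before movement: Tobias can apologize to who for the application at the hearing.
'who' functions as the object of the preposition 'to'. Wh-movement fronts it, leaving a gap right after 'to':
Who can Tobias apologize to ___ for the application at the hearing?
'to' is word 5.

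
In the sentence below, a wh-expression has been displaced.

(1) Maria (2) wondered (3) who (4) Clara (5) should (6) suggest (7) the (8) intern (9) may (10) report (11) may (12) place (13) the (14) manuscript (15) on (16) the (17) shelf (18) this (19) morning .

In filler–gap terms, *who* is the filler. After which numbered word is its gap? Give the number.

Underlying clause: Clara should suggest the intern may report who may place the manuscript on the shelf this morning.
'who' is the subject of the clause embedded under 'report'. It moves to the left edge, and the trace sits right after 'report':
Maria wondered who Clara should suggest the intern may report ___ may place the manuscript on the shelf this morning.
'report' is word 10.

10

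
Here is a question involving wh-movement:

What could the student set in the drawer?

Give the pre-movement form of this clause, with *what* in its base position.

The student could set what in the drawer.

The filler 'what' is interpreted as the direct object of 'set'. It moves to the left edge, and the trace sits right after 'set':
What could the student set ___ in the drawer?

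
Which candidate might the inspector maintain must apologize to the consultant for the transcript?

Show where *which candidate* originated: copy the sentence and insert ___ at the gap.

Which candidate might the inspector maintain ___ must apologize to the consultant for the transcript?

Before movement: The inspector might maintain which candidate must apologize to the consultant for the transcript.
'which candidate' functions as the subject of the clause embedded under 'maintain'. The gap is right after 'maintain'.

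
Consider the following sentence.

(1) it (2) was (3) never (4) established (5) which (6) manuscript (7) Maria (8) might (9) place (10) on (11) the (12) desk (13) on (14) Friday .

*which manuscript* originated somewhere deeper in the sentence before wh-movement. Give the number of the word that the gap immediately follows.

Before movement: Maria might place which manuscript on the desk on Friday.
'which manuscript' is the direct object of 'place'. Wh-movement fronts it, leaving a gap right after 'place':
It was never established which manuscript Maria might place ___ on the desk on Friday.
'place' is word 9.

9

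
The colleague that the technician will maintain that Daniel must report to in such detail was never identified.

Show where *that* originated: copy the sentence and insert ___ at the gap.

'that' functions as the object of the preposition 'to'. The gap is right after 'to'.

The colleague that the technician will maintain that Daniel must report to ___ in such detail was never identified.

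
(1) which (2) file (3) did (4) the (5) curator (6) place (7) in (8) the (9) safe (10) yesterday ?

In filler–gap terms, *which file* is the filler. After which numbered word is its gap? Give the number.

Underlying clause: The curator did place which file in the safe yesterday.
The filler 'which file' is interpreted as the direct object of 'place'. Fronting leaves a gap immediately after 'place':
Which file did the curator place ___ in the safe yesterday?
'place' is word 6.

6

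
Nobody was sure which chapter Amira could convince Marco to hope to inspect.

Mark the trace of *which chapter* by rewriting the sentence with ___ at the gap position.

Pre-movement form: Amira could convince Marco to hope to inspect which chapter.
The filler 'which chapter' is interpreted as the direct object of 'inspect'. The gap is right after 'inspect'.

Nobody was sure which chapter Amira could convince Marco to hope to inspect ___.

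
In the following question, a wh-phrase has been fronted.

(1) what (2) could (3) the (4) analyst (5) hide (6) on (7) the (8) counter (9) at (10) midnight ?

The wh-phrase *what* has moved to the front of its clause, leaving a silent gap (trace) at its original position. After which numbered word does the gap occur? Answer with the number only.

Pre-movement form: The analyst could hide what on the counter at midnight.
The filler 'what' is interpreted as the direct object of 'hide'. Fronting leaves a gap immediately after 'hide':
What could the analyst hide ___ on the counter at midnight?
'hide' is word 5.

5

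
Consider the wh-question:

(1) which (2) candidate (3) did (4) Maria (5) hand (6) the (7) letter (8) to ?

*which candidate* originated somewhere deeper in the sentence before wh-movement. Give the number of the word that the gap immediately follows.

Underlying clause: Maria did hand the letter to which candidate.
'which candidate' functions as the object of the preposition 'to' (recipient of 'hand'). It moves to the left edge, and the trace sits right after 'to':
Which candidate did Maria hand the letter to ___?
'to' is word 8.

8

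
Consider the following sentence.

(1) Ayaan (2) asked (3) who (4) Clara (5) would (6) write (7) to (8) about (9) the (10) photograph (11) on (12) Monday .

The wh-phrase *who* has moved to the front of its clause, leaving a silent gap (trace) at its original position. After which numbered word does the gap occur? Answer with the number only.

7

Before movement: Clara would write to who about the photograph on Monday.
'who' functions as the object of the preposition 'to'. It moves to the left edge, and the trace sits right after 'to':
Ayaan asked who Clara would write to ___ about the photograph on Monday.
'to' is word 7.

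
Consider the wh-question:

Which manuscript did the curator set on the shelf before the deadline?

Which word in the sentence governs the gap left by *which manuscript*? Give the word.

set

Before movement: The curator did set which manuscript on the shelf before the deadline.
'which manuscript' functions as the direct object of 'set'. Fronting leaves a gap immediately after 'set':
Which manuscript did the curator set ___ on the shelf before the deadline?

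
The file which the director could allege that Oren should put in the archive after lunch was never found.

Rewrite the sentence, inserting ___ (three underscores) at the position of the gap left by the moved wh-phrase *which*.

The file which the director could allege that Oren should put ___ in the archive after lunch was never found.

'which' is the direct object of 'put'. The gap is right after 'put'.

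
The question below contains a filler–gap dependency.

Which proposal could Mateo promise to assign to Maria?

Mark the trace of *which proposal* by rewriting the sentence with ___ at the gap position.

Before movement: Mateo could promise to assign which proposal to Maria.
'which proposal' functions as the direct object of 'assign'. The gap is right after 'assign'.

Which proposal could Mateo promise to assign ___ to Maria?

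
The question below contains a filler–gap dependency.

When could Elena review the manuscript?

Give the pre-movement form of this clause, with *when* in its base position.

Elena could review the manuscript when.

The filler 'when' is interpreted as the temporal adjunct. Fronting leaves a gap immediately after 'manuscript':
When could Elena review the manuscript ___?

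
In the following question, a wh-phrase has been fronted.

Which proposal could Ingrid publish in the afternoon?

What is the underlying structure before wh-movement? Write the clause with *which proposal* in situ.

Ingrid could publish which proposal in the afternoon.

'which proposal' is the direct object of 'publish'. Fronting leaves a gap immediately after 'publish':
Which proposal could Ingrid publish ___ in the afternoon?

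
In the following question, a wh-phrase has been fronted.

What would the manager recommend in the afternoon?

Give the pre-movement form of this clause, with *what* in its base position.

'what' functions as the direct object of 'recommend'. It moves to the left edge, and the trace sits right after 'recommend':
What would the manager recommend ___ in the afternoon?

The manager would recommend what in the afternoon.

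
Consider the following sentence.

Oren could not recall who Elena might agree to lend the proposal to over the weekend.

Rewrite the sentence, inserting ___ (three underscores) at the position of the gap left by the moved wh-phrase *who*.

Oren could not recall who Elena might agree to lend the proposal to ___ over the weekend.

Underlying clause: Elena might agree to lend the proposal to who over the weekend.
The filler 'who' is interpreted as the object of the preposition 'to' (recipient of 'lend'). The gap is right after 'to'.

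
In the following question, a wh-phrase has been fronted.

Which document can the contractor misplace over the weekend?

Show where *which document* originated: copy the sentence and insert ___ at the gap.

Before movement: The contractor can misplace which document over the weekend.
'which document' is the direct object of 'misplace'. The gap is right after 'misplace'.

Which document can the contractor misplace ___ over the weekend?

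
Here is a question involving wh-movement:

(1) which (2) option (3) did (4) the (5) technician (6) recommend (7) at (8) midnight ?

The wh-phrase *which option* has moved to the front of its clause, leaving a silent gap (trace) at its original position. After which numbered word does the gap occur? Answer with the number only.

Pre-movement form: The technician did recommend which option at midnight.
The filler 'which option' is interpreted as the direct object of 'recommend'. It moves to the left edge, and the trace sits right after 'recommend':
Which option did the technician recommend ___ at midnight?
'recommend' is word 6.

6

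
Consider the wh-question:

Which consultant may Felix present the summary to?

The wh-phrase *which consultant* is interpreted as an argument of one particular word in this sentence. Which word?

to

Underlying clause: Felix may present the summary to which consultant.
The filler 'which consultant' is interpreted as the object of the preposition 'to' (recipient of 'present'). Wh-movement fronts it, leaving a gap right after 'to':
Which consultant may Felix present the summary to ___?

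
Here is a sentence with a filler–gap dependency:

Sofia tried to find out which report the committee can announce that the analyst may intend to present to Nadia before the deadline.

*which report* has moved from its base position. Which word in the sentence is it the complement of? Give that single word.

present

Before movement: The committee can announce that the analyst may intend to present which report to Nadia before the deadline.
'which report' is the direct object of 'present'. Fronting leaves a gap immediately after 'present':
Sofia tried to find out which report the committee can announce that the analyst may intend to present ___ to Nadia before the deadline.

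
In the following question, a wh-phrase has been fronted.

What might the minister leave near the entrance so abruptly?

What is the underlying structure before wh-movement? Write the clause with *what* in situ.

'what' is the direct object of 'leave'. Wh-movement fronts it, leaving a gap right after 'leave':
What might the minister leave ___ near the entrance so abruptly?

The minister might leave what near the entrance so abruptly.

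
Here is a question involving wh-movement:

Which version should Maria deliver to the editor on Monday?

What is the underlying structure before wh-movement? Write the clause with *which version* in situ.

'which version' functions as the direct object of 'deliver'. Fronting leaves a gap immediately after 'deliver':
Which version should Maria deliver ___ to the editor on Monday?

Maria should deliver which version to the editor on Monday.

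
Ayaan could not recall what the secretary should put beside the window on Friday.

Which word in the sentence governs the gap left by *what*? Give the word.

Before movement: The secretary should put what beside the window on Friday.
'what' is the direct object of 'put'. Fronting leaves a gap immediately after 'put':
Ayaan could not recall what the secretary should put ___ beside the window on Friday.

put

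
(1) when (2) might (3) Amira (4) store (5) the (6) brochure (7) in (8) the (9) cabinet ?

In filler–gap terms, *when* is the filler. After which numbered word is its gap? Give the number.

9

Underlying clause: Amira might store the brochure in the cabinet when.
The filler 'when' is interpreted as the temporal adjunct. Wh-movement fronts it, leaving a gap right after 'cabinet':
When might Amira store the brochure in the cabinet ___?
'cabinet' is word 9.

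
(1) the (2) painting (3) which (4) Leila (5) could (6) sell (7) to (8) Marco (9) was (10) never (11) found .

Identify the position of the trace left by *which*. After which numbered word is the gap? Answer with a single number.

6

'which' is the direct object of 'sell'. It moves to the left edge, and the trace sits right after 'sell':
The painting which Leila could sell ___ to Marco was never found.
'sell' is word 6.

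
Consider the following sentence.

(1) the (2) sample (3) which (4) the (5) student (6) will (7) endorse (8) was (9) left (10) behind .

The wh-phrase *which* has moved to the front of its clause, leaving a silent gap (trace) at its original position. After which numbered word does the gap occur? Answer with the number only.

7

'which' functions as the direct object of 'endorse'. Fronting leaves a gap immediately after 'endorse':
The sample which the student will endorse ___ was left behind.
'endorse' is word 7.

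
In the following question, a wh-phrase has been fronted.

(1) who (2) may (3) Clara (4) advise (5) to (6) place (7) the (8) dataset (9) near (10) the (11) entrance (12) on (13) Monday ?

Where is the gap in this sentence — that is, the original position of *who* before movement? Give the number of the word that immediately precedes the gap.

4

Pre-movement form: Clara may advise who to place the dataset near the entrance on Monday.
The filler 'who' is interpreted as the direct object of 'advise'. Fronting leaves a gap immediately after 'advise':
Who may Clara advise ___ to place the dataset near the entrance on Monday?
'advise' is word 4.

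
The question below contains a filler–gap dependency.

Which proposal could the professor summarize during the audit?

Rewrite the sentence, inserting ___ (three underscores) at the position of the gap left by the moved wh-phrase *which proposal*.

Before movement: The professor could summarize which proposal during the audit.
The filler 'which proposal' is interpreted as the direct object of 'summarize'. The gap is right after 'summarize'.

Which proposal could the professor summarize ___ during the audit?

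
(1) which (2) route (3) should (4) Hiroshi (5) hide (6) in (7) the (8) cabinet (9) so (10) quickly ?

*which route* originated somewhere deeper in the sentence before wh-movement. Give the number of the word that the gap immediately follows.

Before movement: Hiroshi should hide which route in the cabinet so quickly.
'which route' functions as the direct object of 'hide'. Wh-movement fronts it, leaving a gap right after 'hide':
Which route should Hiroshi hide ___ in the cabinet so quickly?
'hide' is word 5.

5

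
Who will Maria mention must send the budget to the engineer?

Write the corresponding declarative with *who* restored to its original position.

Maria will mention who must send the budget to the engineer.

The filler 'who' is interpreted as the subject of the clause embedded under 'mention'. Wh-movement fronts it, leaving a gap right after 'mention':
Who will Maria mention ___ must send the budget to the engineer?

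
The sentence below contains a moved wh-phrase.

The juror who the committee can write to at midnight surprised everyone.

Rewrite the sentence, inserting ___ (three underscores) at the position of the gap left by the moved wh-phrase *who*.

The filler 'who' is interpreted as the object of the preposition 'to'. The gap is right after 'to'.

The juror who the committee can write to ___ at midnight surprised everyone.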